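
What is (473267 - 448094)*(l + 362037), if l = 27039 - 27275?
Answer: 9107616573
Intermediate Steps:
l = -236
(473267 - 448094)*(l + 362037) = (473267 - 448094)*(-236 + 362037) = 25173*361801 = 9107616573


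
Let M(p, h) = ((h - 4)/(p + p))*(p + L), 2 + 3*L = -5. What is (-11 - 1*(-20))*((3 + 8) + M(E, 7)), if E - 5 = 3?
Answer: 1737/16 ≈ 108.56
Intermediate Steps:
E = 8 (E = 5 + 3 = 8)
L = -7/3 (L = -⅔ + (⅓)*(-5) = -⅔ - 5/3 = -7/3 ≈ -2.3333)
M(p, h) = (-4 + h)*(-7/3 + p)/(2*p) (M(p, h) = ((h - 4)/(p + p))*(p - 7/3) = ((-4 + h)/((2*p)))*(-7/3 + p) = ((-4 + h)*(1/(2*p)))*(-7/3 + p) = ((-4 + h)/(2*p))*(-7/3 + p) = (-4 + h)*(-7/3 + p)/(2*p))
(-11 - 1*(-20))*((3 + 8) + M(E, 7)) = (-11 - 1*(-20))*((3 + 8) + (⅙)*(28 - 7*7 + 3*8*(-4 + 7))/8) = (-11 + 20)*(11 + (⅙)*(⅛)*(28 - 49 + 3*8*3)) = 9*(11 + (⅙)*(⅛)*(28 - 49 + 72)) = 9*(11 + (⅙)*(⅛)*51) = 9*(11 + 17/16) = 9*(193/16) = 1737/16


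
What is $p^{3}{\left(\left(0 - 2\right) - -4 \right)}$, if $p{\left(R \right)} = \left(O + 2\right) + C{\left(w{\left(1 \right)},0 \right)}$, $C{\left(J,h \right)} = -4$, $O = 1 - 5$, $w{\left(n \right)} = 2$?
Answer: $-216$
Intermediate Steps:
$O = -4$ ($O = 1 - 5 = -4$)
$p{\left(R \right)} = -6$ ($p{\left(R \right)} = \left(-4 + 2\right) - 4 = -2 - 4 = -6$)
$p^{3}{\left(\left(0 - 2\right) - -4 \right)} = \left(-6\right)^{3} = -216$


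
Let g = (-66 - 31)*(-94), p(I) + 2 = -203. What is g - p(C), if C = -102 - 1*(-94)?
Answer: 9323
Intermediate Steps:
C = -8 (C = -102 + 94 = -8)
p(I) = -205 (p(I) = -2 - 203 = -205)
g = 9118 (g = -97*(-94) = 9118)
g - p(C) = 9118 - 1*(-205) = 9118 + 205 = 9323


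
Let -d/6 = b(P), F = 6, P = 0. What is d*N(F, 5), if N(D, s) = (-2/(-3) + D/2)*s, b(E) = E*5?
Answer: 0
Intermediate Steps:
b(E) = 5*E
N(D, s) = s*(⅔ + D/2) (N(D, s) = (-2*(-⅓) + D*(½))*s = (⅔ + D/2)*s = s*(⅔ + D/2))
d = 0 (d = -30*0 = -6*0 = 0)
d*N(F, 5) = 0*((⅙)*5*(4 + 3*6)) = 0*((⅙)*5*(4 + 18)) = 0*((⅙)*5*22) = 0*(55/3) = 0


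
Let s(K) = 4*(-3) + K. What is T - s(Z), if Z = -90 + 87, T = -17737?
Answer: -17722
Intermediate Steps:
Z = -3
s(K) = -12 + K
T - s(Z) = -17737 - (-12 - 3) = -17737 - 1*(-15) = -17737 + 15 = -17722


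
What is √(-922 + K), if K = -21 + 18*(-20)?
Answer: I*√1303 ≈ 36.097*I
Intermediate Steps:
K = -381 (K = -21 - 360 = -381)
√(-922 + K) = √(-922 - 381) = √(-1303) = I*√1303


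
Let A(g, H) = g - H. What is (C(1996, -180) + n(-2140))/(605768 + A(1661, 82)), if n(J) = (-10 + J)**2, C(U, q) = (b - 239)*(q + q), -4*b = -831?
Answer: 4633750/607347 ≈ 7.6295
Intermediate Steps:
b = 831/4 (b = -1/4*(-831) = 831/4 ≈ 207.75)
C(U, q) = -125*q/2 (C(U, q) = (831/4 - 239)*(q + q) = -125*q/2)
(C(1996, -180) + n(-2140))/(605768 + A(1661, 82)) = (-125/2*(-180) + (-10 - 2140)**2)/(605768 + (1661 - 1*82)) = (11250 + (-2150)**2)/(605768 + (1661 - 82)) = (11250 + 4622500)/(605768 + 1579) = 4633750/607347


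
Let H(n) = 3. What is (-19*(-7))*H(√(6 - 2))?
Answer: 399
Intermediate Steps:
(-19*(-7))*H(√(6 - 2)) = -19*(-7)*3 = 133*3 = 399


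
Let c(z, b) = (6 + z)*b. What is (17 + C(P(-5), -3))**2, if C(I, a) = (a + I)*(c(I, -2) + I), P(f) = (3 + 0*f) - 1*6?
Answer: 5041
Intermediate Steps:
c(z, b) = b*(6 + z)
P(f) = -3 (P(f) = (3 + 0) - 6 = 3 - 6 = -3)
C(I, a) = (-12 - I)*(I + a) (C(I, a) = (a + I)*(-2*(6 + I) + I) = (I + a)*((-12 - 2*I) + I) = (I + a)*(-12 - I) = (-12 - I)*(I + a))
(17 + C(P(-5), -3))**2 = (17 + (-1*(-3)**2 - 12*(-3) - 12*(-3) - 1*(-3)*(-3)))**2 = (17 + (-1*9 + 36 + 36 - 9))**2 = (17 + (-9 + 36 + 36 - 9))**2 = (17 + 54)**2 = 71**2 = 5041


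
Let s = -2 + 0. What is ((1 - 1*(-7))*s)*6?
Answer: -96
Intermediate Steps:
s = -2
((1 - 1*(-7))*s)*6 = ((1 - 1*(-7))*(-2))*6 = ((1 + 7)*(-2))*6 = (8*(-2))*6 = -16*6 = -96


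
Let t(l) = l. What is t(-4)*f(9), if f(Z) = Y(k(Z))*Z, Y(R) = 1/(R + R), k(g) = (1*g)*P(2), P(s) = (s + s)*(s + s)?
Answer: -⅛ ≈ -0.12500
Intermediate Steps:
P(s) = 4*s² (P(s) = (2*s)*(2*s) = 4*s²)
k(g) = 16*g (k(g) = (1*g)*(4*2²) = g*(4*4) = g*16 = 16*g)
Y(R) = 1/(2*R)
f(Z) = 1/32 (f(Z) = (1/(2*((16*Z))))*Z = ((1/(16*Z))/2)*Z = (1/(32*Z))*Z = 1/32)
t(-4)*f(9) = -4*1/32 = -⅛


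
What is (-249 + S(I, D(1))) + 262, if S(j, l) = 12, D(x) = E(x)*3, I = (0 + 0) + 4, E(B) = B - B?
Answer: 25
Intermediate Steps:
E(B) = 0
I = 4 (I = 0 + 4 = 4)
D(x) = 0 (D(x) = 0*3 = 0)
(-249 + S(I, D(1))) + 262 = (-249 + 12) + 262 = -237 + 262 = 25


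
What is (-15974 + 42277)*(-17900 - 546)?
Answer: -485185138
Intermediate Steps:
(-15974 + 42277)*(-17900 - 546) = 26303*(-18446) = -485185138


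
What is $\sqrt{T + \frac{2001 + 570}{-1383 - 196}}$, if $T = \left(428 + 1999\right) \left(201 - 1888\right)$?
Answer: $\frac{i \sqrt{10208202854718}}{1579} \approx 2023.4 i$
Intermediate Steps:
$T = -4094349$ ($T = 2427 \left(-1687\right) = -4094349$)
$\sqrt{T + \frac{2001 + 570}{-1383 - 196}} = \sqrt{-4094349 + \frac{2001 + 570}{-1383 - 196}} = \sqrt{-4094349 + \frac{2571}{-1579}} = \sqrt{-4094349 + 2571 \left(- \frac{1}{1579}\right)} = \sqrt{-4094349 - \frac{2571}{1579}} = \sqrt{- \frac{6464979642}{1579}} = \frac{i \sqrt{10208202854718}}{1579}$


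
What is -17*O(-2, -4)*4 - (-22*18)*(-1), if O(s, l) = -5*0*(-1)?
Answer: -396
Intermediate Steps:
O(s, l) = 0 (O(s, l) = 0*(-1) = 0)
-17*O(-2, -4)*4 - (-22*18)*(-1) = -17*0*4 - (-22*18)*(-1) = 0*4 - (-396)*(-1) = 0 - 1*396 = 0 - 396 = -396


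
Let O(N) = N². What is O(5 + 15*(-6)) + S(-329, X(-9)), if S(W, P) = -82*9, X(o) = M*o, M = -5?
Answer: 6487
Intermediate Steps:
X(o) = -5*o
S(W, P) = -738
O(5 + 15*(-6)) + S(-329, X(-9)) = (5 + 15*(-6))² - 738 = (5 - 90)² - 738 = (-85)² - 738 = 7225 - 738 = 6487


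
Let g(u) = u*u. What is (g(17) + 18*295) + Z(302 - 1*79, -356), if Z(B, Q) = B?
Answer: 5822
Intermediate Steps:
g(u) = u**2
(g(17) + 18*295) + Z(302 - 1*79, -356) = (17**2 + 18*295) + (302 - 1*79) = (289 + 5310) + (302 - 79) = 5599 + 223 = 5822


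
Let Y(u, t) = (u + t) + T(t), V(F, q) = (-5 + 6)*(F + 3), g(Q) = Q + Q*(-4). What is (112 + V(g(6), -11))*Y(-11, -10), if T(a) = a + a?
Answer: -3977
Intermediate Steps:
T(a) = 2*a
g(Q) = -3*Q (g(Q) = Q - 4*Q = -3*Q)
V(F, q) = 3 + F (V(F, q) = 1*(3 + F) = 3 + F)
Y(u, t) = u + 3*t (Y(u, t) = (u + t) + 2*t = (t + u) + 2*t = u + 3*t)
(112 + V(g(6), -11))*Y(-11, -10) = (112 + (3 - 3*6))*(-11 + 3*(-10)) = (112 + (3 - 18))*(-11 - 30) = (112 - 15)*(-41) = 97*(-41) = -3977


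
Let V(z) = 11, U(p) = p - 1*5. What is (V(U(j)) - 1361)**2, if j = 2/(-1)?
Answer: 1822500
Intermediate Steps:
j = -2 (j = 2*(-1) = -2)
U(p) = -5 + p (U(p) = p - 5 = -5 + p)
(V(U(j)) - 1361)**2 = (11 - 1361)**2 = (-1350)**2 = 1822500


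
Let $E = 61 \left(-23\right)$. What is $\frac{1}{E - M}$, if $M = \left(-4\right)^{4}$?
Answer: $- \frac{1}{1659} \approx -0.00060277$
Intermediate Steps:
$E = -1403$
$M = 256$
$\frac{1}{E - M} = \frac{1}{-1403 - 256} = \frac{1}{-1659} = - \frac{1}{1659}$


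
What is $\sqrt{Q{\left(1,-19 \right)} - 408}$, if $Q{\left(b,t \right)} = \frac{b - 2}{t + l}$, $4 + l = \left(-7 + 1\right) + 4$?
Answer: $\frac{i \sqrt{10199}}{5} \approx 20.198 i$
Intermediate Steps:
$l = -6$ ($l = -4 + \left(\left(-7 + 1\right) + 4\right) = -4 + \left(-6 + 4\right) = -4 - 2 = -6$)
$Q{\left(b,t \right)} = \frac{-2 + b}{-6 + t}$ ($Q{\left(b,t \right)} = \frac{b - 2}{t - 6} = \frac{-2 + b}{-6 + t}$)
$\sqrt{Q{\left(1,-19 \right)} - 408} = \sqrt{\frac{-2 + 1}{-6 - 19} - 408} = \sqrt{\frac{1}{-25} \left(-1\right) - 408} = \sqrt{\left(- \frac{1}{25}\right) \left(-1\right) - 408} = \sqrt{\frac{1}{25} - 408} = \sqrt{- \frac{10199}{25}} = \frac{i \sqrt{10199}}{5}$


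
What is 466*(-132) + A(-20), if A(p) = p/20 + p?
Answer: -61533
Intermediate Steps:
A(p) = 21*p/20 (A(p) = p/20 + p = 21*p/20)
466*(-132) + A(-20) = 466*(-132) + (21/20)*(-20) = -61512 - 21 = -61533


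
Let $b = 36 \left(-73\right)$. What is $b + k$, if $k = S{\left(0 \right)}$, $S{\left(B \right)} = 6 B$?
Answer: $-2628$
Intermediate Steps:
$k = 0$ ($k = 6 \cdot 0 = 0$)
$b = -2628$
$b + k = -2628 + 0 = -2628$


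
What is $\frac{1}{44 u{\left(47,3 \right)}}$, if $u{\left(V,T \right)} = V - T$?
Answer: $\frac{1}{1936} \approx 0.00051653$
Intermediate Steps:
$\frac{1}{44 u{\left(47,3 \right)}} = \frac{1}{44 \left(47 - 3\right)} = \frac{1}{44 \cdot 44} = \frac{1}{1936}$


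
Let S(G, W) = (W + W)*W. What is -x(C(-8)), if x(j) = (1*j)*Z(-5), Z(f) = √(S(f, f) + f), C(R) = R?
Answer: 24*√5 ≈ 53.666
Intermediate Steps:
S(G, W) = 2*W² (S(G, W) = (2*W)*W = 2*W²)
Z(f) = √(f + 2*f²) (Z(f) = √(2*f² + f) = √(f + 2*f²))
x(j) = 3*j*√5 (x(j) = (1*j)*√(-5*(1 + 2*(-5))) = j*√(-5*(1 - 10)) = j*√(-5*(-9)) = j*√45 = j*(3*√5) = 3*j*√5)
-x(C(-8)) = -3*(-8)*√5 = -(-24)*√5 = 24*√5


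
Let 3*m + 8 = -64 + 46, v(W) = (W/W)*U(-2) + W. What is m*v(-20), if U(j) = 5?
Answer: 130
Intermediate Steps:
v(W) = 5 + W (v(W) = (W/W)*5 + W = 1*5 + W = 5 + W)
m = -26/3 (m = -8/3 + (-64 + 46)/3 = -8/3 + (⅓)*(-18) = -8/3 - 6 = -26/3 ≈ -8.6667)
m*v(-20) = -26*(5 - 20)/3 = -26/3*(-15) = 130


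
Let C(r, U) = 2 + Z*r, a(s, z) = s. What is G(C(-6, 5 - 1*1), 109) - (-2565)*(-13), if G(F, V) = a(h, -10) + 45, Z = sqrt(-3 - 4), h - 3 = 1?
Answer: -33296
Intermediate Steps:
h = 4 (h = 3 + 1 = 4)
Z = I*sqrt(7) (Z = sqrt(-7) = I*sqrt(7) ≈ 2.6458*I)
C(r, U) = 2 + I*r*sqrt(7) (C(r, U) = 2 + (I*sqrt(7))*r = 2 + I*r*sqrt(7))
G(F, V) = 49 (G(F, V) = 4 + 45 = 49)
G(C(-6, 5 - 1*1), 109) - (-2565)*(-13) = 49 - (-2565)*(-13) = 49 - 1*33345 = 49 - 33345 = -33296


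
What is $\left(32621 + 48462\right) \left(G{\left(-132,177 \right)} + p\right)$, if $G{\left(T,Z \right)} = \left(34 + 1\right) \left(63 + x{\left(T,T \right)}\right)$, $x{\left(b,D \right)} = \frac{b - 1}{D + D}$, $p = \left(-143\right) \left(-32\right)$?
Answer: $\frac{145530930637}{264} \approx 5.5125 \cdot 10^{8}$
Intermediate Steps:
$p = 4576$
$x{\left(b,D \right)} = \frac{-1 + b}{2 D}$
$G{\left(T,Z \right)} = 2205 + \frac{35 \left(-1 + T\right)}{2 T}$ ($G{\left(T,Z \right)} = \left(34 + 1\right) \left(63 + \frac{-1 + T}{2 T}\right) = 35 \left(63 + \frac{-1 + T}{2 T}\right) = 2205 + \frac{35 \left(-1 + T\right)}{2 T}$)
$\left(32621 + 48462\right) \left(G{\left(-132,177 \right)} + p\right) = \left(32621 + 48462\right) \left(\frac{35 \left(-1 + 127 \left(-132\right)\right)}{2 \left(-132\right)} + 4576\right) = 81083 \left(\frac{35}{2} \left(- \frac{1}{132}\right) \left(-1 - 16764\right) + 4576\right) = 81083 \left(\frac{35}{2} \left(- \frac{1}{132}\right) \left(-16765\right) + 4576\right) = 81083 \left(\frac{586775}{264} + 4576\right) = 81083 \cdot \frac{1794839}{264} = \frac{145530930637}{264}$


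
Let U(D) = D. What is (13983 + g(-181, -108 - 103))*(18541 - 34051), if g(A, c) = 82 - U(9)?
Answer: -218008560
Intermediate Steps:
g(A, c) = 73 (g(A, c) = 82 - 1*9 = 82 - 9 = 73)
(13983 + g(-181, -108 - 103))*(18541 - 34051) = (13983 + 73)*(18541 - 34051) = 14056*(-15510) = -218008560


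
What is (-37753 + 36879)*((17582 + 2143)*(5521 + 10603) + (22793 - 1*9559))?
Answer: -277983683116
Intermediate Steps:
(-37753 + 36879)*((17582 + 2143)*(5521 + 10603) + (22793 - 1*9559)) = -874*(19725*16124 + (22793 - 9559)) = -874*(318045900 + 13234) = -874*318059134 = -277983683116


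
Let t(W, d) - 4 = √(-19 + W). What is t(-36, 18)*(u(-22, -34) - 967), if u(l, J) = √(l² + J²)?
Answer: -(4 + I*√55)*(967 - 2*√410) ≈ -3706.0 - 6871.1*I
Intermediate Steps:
t(W, d) = 4 + √(-19 + W)
u(l, J) = √(J² + l²)
t(-36, 18)*(u(-22, -34) - 967) = (4 + √(-19 - 36))*(√((-34)² + (-22)²) - 967) = (4 + √(-55))*(√(1156 + 484) - 967) = (4 + I*√55)*(√1640 - 967) = (4 + I*√55)*(2*√410 - 967) = (4 + I*√55)*(-967 + 2*√410) = (-967 + 2*√410)*(4 + I*√55)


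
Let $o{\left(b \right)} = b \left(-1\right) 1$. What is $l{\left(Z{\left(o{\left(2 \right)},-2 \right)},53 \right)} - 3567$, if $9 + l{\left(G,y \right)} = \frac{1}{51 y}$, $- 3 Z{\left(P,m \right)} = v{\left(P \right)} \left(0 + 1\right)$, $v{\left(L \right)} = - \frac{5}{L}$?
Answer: $- \frac{9665927}{2703} \approx -3576.0$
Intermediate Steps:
$o{\left(b \right)} = - b$ ($o{\left(b \right)} = - b 1 = - b$)
$Z{\left(P,m \right)} = \frac{5}{3 P}$ ($Z{\left(P,m \right)} = - \frac{- \frac{5}{P} \left(0 + 1\right)}{3} = - \frac{- \frac{5}{P} 1}{3} = - \frac{\left(-5\right) \frac{1}{P}}{3} = \frac{5}{3 P}$)
$l{\left(G,y \right)} = -9 + \frac{1}{51 y}$
$l{\left(Z{\left(o{\left(2 \right)},-2 \right)},53 \right)} - 3567 = \left(-9 + \frac{1}{51 \cdot 53}\right) - 3567 = \left(-9 + \frac{1}{51} \cdot \frac{1}{53}\right) - 3567 = \left(-9 + \frac{1}{2703}\right) - 3567 = - \frac{24326}{2703} - 3567 = - \frac{9665927}{2703}$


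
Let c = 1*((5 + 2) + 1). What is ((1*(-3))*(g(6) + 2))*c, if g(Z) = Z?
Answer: -192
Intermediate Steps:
c = 8 (c = 1*(7 + 1) = 1*8 = 8)
((1*(-3))*(g(6) + 2))*c = ((1*(-3))*(6 + 2))*8 = -3*8*8 = -24*8 = -192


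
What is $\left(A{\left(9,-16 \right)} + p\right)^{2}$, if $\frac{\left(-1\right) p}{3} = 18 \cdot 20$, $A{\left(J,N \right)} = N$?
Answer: $1201216$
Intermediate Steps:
$p = -1080$ ($p = - 3 \cdot 18 \cdot 20 = \left(-3\right) 360 = -1080$)
$\left(A{\left(9,-16 \right)} + p\right)^{2} = \left(-16 - 1080\right)^{2} = \left(-1096\right)^{2} = 1201216$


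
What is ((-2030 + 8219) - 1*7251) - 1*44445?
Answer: -45507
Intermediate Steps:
((-2030 + 8219) - 1*7251) - 1*44445 = (6189 - 7251) - 44445 = -1062 - 44445 = -45507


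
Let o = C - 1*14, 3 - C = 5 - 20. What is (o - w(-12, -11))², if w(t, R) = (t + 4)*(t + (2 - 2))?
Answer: 8464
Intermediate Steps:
w(t, R) = t*(4 + t) (w(t, R) = (4 + t)*(t + 0) = (4 + t)*t = t*(4 + t))
C = 18 (C = 3 - (5 - 20) = 3 - 1*(-15) = 3 + 15 = 18)
o = 4 (o = 18 - 1*14 = 18 - 14 = 4)
(o - w(-12, -11))² = (4 - (-12)*(4 - 12))² = (4 - (-12)*(-8))² = (4 - 1*96)² = (4 - 96)² = (-92)² = 8464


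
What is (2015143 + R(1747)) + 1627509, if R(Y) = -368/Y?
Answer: 6363712676/1747 ≈ 3.6427e+6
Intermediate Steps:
(2015143 + R(1747)) + 1627509 = (2015143 - 368/1747) + 1627509 = 3520454453/1747 + 1627509 = 6363712676/1747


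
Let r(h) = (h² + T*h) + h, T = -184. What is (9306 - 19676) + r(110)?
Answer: -18400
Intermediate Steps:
r(h) = h² - 183*h (r(h) = (h² - 184*h) + h = h² - 183*h)
(9306 - 19676) + r(110) = (9306 - 19676) + 110*(-183 + 110) = -10370 + 110*(-73) = -10370 - 8030 = -18400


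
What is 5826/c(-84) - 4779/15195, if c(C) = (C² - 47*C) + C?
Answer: 403771/1843660 ≈ 0.21901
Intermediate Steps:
c(C) = C² - 46*C
5826/c(-84) - 4779/15195 = 5826/((-84*(-46 - 84))) - 4779/15195 = 5826/((-84*(-130))) - 4779*1/15195 = 5826/10920 - 1593/5065 = 5826*(1/10920) - 1593/5065 = 971/1820 - 1593/5065 = 403771/1843660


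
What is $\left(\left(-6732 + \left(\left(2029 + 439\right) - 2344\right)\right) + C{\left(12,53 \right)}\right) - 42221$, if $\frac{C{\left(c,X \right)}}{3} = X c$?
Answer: $-46921$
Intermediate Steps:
$C{\left(c,X \right)} = 3 X c$
$\left(\left(-6732 + \left(\left(2029 + 439\right) - 2344\right)\right) + C{\left(12,53 \right)}\right) - 42221 = \left(\left(-6732 + \left(\left(2029 + 439\right) - 2344\right)\right) + 3 \cdot 53 \cdot 12\right) - 42221 = \left(\left(-6732 + \left(2468 - 2344\right)\right) + 1908\right) - 42221 = \left(\left(-6732 + 124\right) + 1908\right) - 42221 = \left(-6608 + 1908\right) - 42221 = -4700 - 42221 = -46921$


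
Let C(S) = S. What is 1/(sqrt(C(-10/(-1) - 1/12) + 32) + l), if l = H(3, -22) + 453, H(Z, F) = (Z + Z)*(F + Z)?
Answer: 4068/1378549 - 2*sqrt(1509)/1378549 ≈ 0.0028946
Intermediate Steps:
H(Z, F) = 2*Z*(F + Z) (H(Z, F) = (2*Z)*(F + Z) = 2*Z*(F + Z))
l = 339 (l = 2*3*(-22 + 3) + 453 = 2*3*(-19) + 453 = -114 + 453 = 339)
1/(sqrt(C(-10/(-1) - 1/12) + 32) + l) = 1/(sqrt((-10/(-1) - 1/12) + 32) + 339) = 1/(sqrt((-10*(-1) - 1*1/12) + 32) + 339) = 1/(sqrt((10 - 1/12) + 32) + 339) = 1/(sqrt(119/12 + 32) + 339) = 1/(sqrt(503/12) + 339) = 1/(sqrt(1509)/6 + 339) = 1/(339 + sqrt(1509)/6)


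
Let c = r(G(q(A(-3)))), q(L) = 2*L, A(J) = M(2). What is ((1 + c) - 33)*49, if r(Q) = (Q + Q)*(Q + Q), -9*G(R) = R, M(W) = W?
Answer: -123872/81 ≈ -1529.3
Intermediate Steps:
A(J) = 2
G(R) = -R/9
r(Q) = 4*Q² (r(Q) = (2*Q)*(2*Q) = 4*Q²)
c = 64/81 (c = 4*(-2*2/9)² = 4*(-⅑*4)² = 4*(-4/9)² = 4*(16/81) = 64/81 ≈ 0.79012)
((1 + c) - 33)*49 = ((1 + 64/81) - 33)*49 = (145/81 - 33)*49 = -2528/81*49 = -123872/81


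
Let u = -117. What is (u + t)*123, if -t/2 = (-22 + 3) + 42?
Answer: -20049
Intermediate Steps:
t = -46 (t = -2*((-22 + 3) + 42) = -2*(-19 + 42) = -2*23 = -46)
(u + t)*123 = (-117 - 46)*123 = -163*123 = -20049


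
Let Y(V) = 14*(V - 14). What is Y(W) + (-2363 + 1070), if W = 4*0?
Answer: -1489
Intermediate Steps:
W = 0
Y(V) = -196 + 14*V (Y(V) = 14*(-14 + V) = -196 + 14*V)
Y(W) + (-2363 + 1070) = (-196 + 14*0) + (-2363 + 1070) = (-196 + 0) - 1293 = -196 - 1293 = -1489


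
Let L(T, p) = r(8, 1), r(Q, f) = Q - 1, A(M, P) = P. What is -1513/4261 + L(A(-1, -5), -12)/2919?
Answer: -626660/1776837 ≈ -0.35268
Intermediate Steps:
r(Q, f) = -1 + Q
L(T, p) = 7 (L(T, p) = -1 + 8 = 7)
-1513/4261 + L(A(-1, -5), -12)/2919 = -1513/4261 + 7/2919 = -1513*1/4261 + 7*(1/2919) = -1513/4261 + 1/417 = -626660/1776837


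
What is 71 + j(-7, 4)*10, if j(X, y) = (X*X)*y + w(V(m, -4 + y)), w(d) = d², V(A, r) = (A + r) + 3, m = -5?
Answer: 2071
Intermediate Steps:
V(A, r) = 3 + A + r
j(X, y) = (-6 + y)² + y*X² (j(X, y) = (X*X)*y + (3 - 5 + (-4 + y))² = X²*y + (-6 + y)² = y*X² + (-6 + y)² = (-6 + y)² + y*X²)
71 + j(-7, 4)*10 = 71 + ((-6 + 4)² + 4*(-7)²)*10 = 71 + ((-2)² + 4*49)*10 = 71 + (4 + 196)*10 = 71 + 200*10 = 71 + 2000 = 2071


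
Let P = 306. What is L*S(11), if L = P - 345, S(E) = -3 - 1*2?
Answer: 195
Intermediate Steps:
S(E) = -5 (S(E) = -3 - 2 = -5)
L = -39 (L = 306 - 345 = -39)
L*S(11) = -39*(-5) = 195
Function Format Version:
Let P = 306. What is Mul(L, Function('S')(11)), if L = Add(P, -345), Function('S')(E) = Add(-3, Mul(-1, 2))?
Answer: 195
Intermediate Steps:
Function('S')(E) = -5 (Function('S')(E) = Add(-3, -2) = -5)
L = -39 (L = Add(306, -345) = -39)
Mul(L, Function('S')(11)) = Mul(-39, -5) = 195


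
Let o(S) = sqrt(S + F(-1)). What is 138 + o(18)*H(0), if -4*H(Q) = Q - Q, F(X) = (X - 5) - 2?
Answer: 138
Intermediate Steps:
F(X) = -7 + X (F(X) = (-5 + X) - 2 = -7 + X)
o(S) = sqrt(-8 + S) (o(S) = sqrt(S + (-7 - 1)) = sqrt(S - 8) = sqrt(-8 + S))
H(Q) = 0 (H(Q) = -(Q - Q)/4 = -1/4*0 = 0)
138 + o(18)*H(0) = 138 + sqrt(-8 + 18)*0 = 138 + sqrt(10)*0 = 138 + 0 = 138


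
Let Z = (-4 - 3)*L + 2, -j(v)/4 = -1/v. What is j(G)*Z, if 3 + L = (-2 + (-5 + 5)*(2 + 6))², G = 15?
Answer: -4/3 ≈ -1.3333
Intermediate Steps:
j(v) = 4/v (j(v) = -(-4)/v = 4/v)
L = 1 (L = -3 + (-2 + (-5 + 5)*(2 + 6))² = -3 + (-2 + 0*8)² = -3 + (-2 + 0)² = -3 + (-2)² = -3 + 4 = 1)
Z = -5 (Z = (-4 - 3)*1 + 2 = -7*1 + 2 = -7 + 2 = -5)
j(G)*Z = (4/15)*(-5) = -4/3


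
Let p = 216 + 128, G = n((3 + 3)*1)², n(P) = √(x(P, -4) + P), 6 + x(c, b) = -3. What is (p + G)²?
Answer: 116281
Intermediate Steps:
x(c, b) = -9 (x(c, b) = -6 - 3 = -9)
n(P) = √(-9 + P)
G = -3 (G = (√(-9 + (3 + 3)*1))² = (√(-9 + 6*1))² = (√(-9 + 6))² = (√(-3))² = (I*√3)² = -3)
p = 344
(p + G)² = (344 - 3)² = 341² = 116281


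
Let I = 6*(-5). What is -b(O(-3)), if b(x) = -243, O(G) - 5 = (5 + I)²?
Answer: 243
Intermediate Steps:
I = -30
O(G) = 630 (O(G) = 5 + (5 - 30)² = 5 + (-25)² = 5 + 625 = 630)
-b(O(-3)) = -1*(-243) = 243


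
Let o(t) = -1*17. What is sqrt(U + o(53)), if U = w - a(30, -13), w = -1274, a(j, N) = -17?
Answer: 7*I*sqrt(26) ≈ 35.693*I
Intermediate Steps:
o(t) = -17
U = -1257 (U = -1274 - 1*(-17) = -1274 + 17 = -1257)
sqrt(U + o(53)) = sqrt(-1257 - 17) = sqrt(-1274) = 7*I*sqrt(26)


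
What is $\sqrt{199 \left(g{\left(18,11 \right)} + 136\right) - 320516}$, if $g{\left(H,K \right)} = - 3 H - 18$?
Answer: $2 i \sqrt{76945} \approx 554.78 i$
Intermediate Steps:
$g{\left(H,K \right)} = -18 - 3 H$
$\sqrt{199 \left(g{\left(18,11 \right)} + 136\right) - 320516} = \sqrt{199 \left(\left(-18 - 54\right) + 136\right) - 320516} = \sqrt{199 \left(-72 + 136\right) - 320516} = \sqrt{199 \cdot 64 - 320516} = \sqrt{12736 - 320516} = \sqrt{-307780} = 2 i \sqrt{76945}$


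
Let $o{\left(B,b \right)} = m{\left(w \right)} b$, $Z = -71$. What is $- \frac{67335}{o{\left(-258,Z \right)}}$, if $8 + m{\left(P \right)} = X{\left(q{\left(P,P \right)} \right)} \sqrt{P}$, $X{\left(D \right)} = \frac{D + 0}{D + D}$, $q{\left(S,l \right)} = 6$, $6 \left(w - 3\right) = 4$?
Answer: $- \frac{6464160}{53747} - \frac{134670 \sqrt{33}}{53747} \approx -134.66$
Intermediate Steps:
$w = \frac{11}{3}$ ($w = 3 + \frac{1}{6} \cdot 4 = 3 + \frac{2}{3} = \frac{11}{3} \approx 3.6667$)
$X{\left(D \right)} = \frac{1}{2}$ ($X{\left(D \right)} = \frac{D}{2 D} = D \frac{1}{2 D} = \frac{1}{2}$)
$m{\left(P \right)} = -8 + \frac{\sqrt{P}}{2}$
$o{\left(B,b \right)} = b \left(-8 + \frac{\sqrt{33}}{6}\right)$ ($o{\left(B,b \right)} = \left(-8 + \frac{\sqrt{\frac{11}{3}}}{2}\right) b = \left(-8 + \frac{\frac{1}{3} \sqrt{33}}{2}\right) b = \left(-8 + \frac{\sqrt{33}}{6}\right) b = b \left(-8 + \frac{\sqrt{33}}{6}\right)$)
$- \frac{67335}{o{\left(-258,Z \right)}} = - \frac{67335}{\frac{1}{6} \left(-71\right) \left(-48 + \sqrt{33}\right)} = - \frac{67335}{568 - \frac{71 \sqrt{33}}{6}}$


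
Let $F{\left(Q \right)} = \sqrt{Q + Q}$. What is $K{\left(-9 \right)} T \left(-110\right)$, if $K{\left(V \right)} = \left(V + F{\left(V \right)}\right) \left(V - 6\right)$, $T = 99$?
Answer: $-1470150 + 490050 i \sqrt{2} \approx -1.4702 \cdot 10^{6} + 6.9304 \cdot 10^{5} i$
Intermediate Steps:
$F{\left(Q \right)} = \sqrt{2} \sqrt{Q}$ ($F{\left(Q \right)} = \sqrt{2 Q} = \sqrt{2} \sqrt{Q}$)
$K{\left(V \right)} = \left(-6 + V\right) \left(V + \sqrt{2} \sqrt{V}\right)$ ($K{\left(V \right)} = \left(V + \sqrt{2} \sqrt{V}\right) \left(V - 6\right) = \left(V + \sqrt{2} \sqrt{V}\right) \left(-6 + V\right) = \left(-6 + V\right) \left(V + \sqrt{2} \sqrt{V}\right)$)
$K{\left(-9 \right)} T \left(-110\right) = \left(\left(-9\right)^{2} - -54 + \sqrt{2} \left(-9\right)^{\frac{3}{2}} - 6 \sqrt{2} \sqrt{-9}\right) 99 \left(-110\right) = \left(81 + 54 + \sqrt{2} \left(- 27 i\right) - 6 \sqrt{2} \cdot 3 i\right) 99 \left(-110\right) = \left(81 + 54 - 27 i \sqrt{2} - 18 i \sqrt{2}\right) 99 \left(-110\right) = \left(135 - 45 i \sqrt{2}\right) 99 \left(-110\right) = \left(13365 - 4455 i \sqrt{2}\right) \left(-110\right) = -1470150 + 490050 i \sqrt{2}$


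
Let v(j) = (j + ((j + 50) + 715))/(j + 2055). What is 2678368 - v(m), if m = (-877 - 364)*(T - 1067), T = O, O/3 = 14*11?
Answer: 403286926021/150572 ≈ 2.6784e+6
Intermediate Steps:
O = 462 (O = 3*(14*11) = 3*154 = 462)
T = 462
m = 750805 (m = (-877 - 364)*(462 - 1067) = -1241*(-605) = 750805)
v(j) = (765 + 2*j)/(2055 + j) (v(j) = (j + ((50 + j) + 715))/(2055 + j) = (j + (765 + j))/(2055 + j) = (765 + 2*j)/(2055 + j))
2678368 - v(m) = 2678368 - (765 + 2*750805)/(2055 + 750805) = 2678368 - (765 + 1501610)/752860 = 2678368 - 1502375/752860 = 2678368 - 1*300475/150572 = 2678368 - 300475/150572 = 403286926021/150572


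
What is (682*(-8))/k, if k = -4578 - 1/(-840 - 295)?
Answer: 6192560/5196029 ≈ 1.1918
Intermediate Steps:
k = -5196029/1135 (k = -4578 - 1/(-1135) = -4578 - 1*(-1/1135) = -4578 + 1/1135 = -5196029/1135 ≈ -4578.0)
(682*(-8))/k = (682*(-8))/(-5196029/1135) = -5456*(-1135/5196029) = 6192560/5196029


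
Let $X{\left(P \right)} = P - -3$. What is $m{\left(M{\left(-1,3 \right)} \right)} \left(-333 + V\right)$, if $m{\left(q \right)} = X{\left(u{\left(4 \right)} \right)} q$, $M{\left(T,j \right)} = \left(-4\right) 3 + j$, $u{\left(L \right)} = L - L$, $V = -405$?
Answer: $19926$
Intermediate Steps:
$u{\left(L \right)} = 0$
$X{\left(P \right)} = 3 + P$ ($X{\left(P \right)} = P + 3 = 3 + P$)
$M{\left(T,j \right)} = -12 + j$
$m{\left(q \right)} = 3 q$ ($m{\left(q \right)} = \left(3 + 0\right) q = 3 q$)
$m{\left(M{\left(-1,3 \right)} \right)} \left(-333 + V\right) = 3 \left(-12 + 3\right) \left(-333 - 405\right) = 3 \left(-9\right) \left(-738\right) = \left(-27\right) \left(-738\right) = 19926$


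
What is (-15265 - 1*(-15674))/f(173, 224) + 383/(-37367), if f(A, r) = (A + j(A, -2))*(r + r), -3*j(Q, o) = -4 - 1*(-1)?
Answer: -14572513/2912832384 ≈ -0.0050029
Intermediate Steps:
j(Q, o) = 1 (j(Q, o) = -(-4 - 1*(-1))/3 = -(-4 + 1)/3 = -1/3*(-3) = 1)
f(A, r) = 2*r*(1 + A) (f(A, r) = (A + 1)*(r + r) = (1 + A)*(2*r) = 2*r*(1 + A))
(-15265 - 1*(-15674))/f(173, 224) + 383/(-37367) = (-15265 - 1*(-15674))/((2*224*(1 + 173))) + 383/(-37367) = (-15265 + 15674)/((2*224*174)) + 383*(-1/37367) = 409/77952 - 383/37367 = -14572513/2912832384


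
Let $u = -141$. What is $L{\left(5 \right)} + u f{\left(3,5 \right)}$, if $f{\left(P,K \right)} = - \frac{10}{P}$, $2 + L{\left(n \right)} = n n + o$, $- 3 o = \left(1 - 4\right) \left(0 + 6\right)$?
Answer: $499$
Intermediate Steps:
$o = 6$ ($o = - \frac{\left(1 - 4\right) \left(0 + 6\right)}{3} = - \frac{\left(-3\right) 6}{3} = \left(- \frac{1}{3}\right) \left(-18\right) = 6$)
$L{\left(n \right)} = 4 + n^{2}$ ($L{\left(n \right)} = -2 + \left(n n + 6\right) = -2 + \left(n^{2} + 6\right) = -2 + \left(6 + n^{2}\right) = 4 + n^{2}$)
$L{\left(5 \right)} + u f{\left(3,5 \right)} = \left(4 + 5^{2}\right) - 141 \left(- \frac{10}{3}\right) = \left(4 + 25\right) - 141 \left(\left(-10\right) \frac{1}{3}\right) = 29 - -470 = 29 + 470 = 499$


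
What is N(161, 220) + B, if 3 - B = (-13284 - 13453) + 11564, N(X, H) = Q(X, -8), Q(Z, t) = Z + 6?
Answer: 15343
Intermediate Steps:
Q(Z, t) = 6 + Z
N(X, H) = 6 + X
B = 15176 (B = 3 - ((-13284 - 13453) + 11564) = 3 - (-26737 + 11564) = 3 - 1*(-15173) = 3 + 15173 = 15176)
N(161, 220) + B = (6 + 161) + 15176 = 167 + 15176 = 15343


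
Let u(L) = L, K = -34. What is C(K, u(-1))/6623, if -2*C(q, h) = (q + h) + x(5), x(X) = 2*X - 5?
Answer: 15/6623 ≈ 0.0022648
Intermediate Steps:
x(X) = -5 + 2*X
C(q, h) = -5/2 - h/2 - q/2 (C(q, h) = -((q + h) + (-5 + 2*5))/2 = -((h + q) + (-5 + 10))/2 = -((h + q) + 5)/2 = -(5 + h + q)/2 = -5/2 - h/2 - q/2)
C(K, u(-1))/6623 = (-5/2 - ½*(-1) - ½*(-34))/6623 = (-5/2 + ½ + 17)*(1/6623) = 15*(1/6623) = 15/6623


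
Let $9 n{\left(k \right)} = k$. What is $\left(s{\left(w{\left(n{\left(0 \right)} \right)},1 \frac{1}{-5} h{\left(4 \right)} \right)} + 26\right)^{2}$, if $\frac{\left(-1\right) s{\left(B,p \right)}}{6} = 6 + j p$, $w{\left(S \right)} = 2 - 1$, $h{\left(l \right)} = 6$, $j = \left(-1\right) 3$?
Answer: $\frac{24964}{25} \approx 998.56$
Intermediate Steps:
$j = -3$
$n{\left(k \right)} = \frac{k}{9}$
$w{\left(S \right)} = 1$
$s{\left(B,p \right)} = -36 + 18 p$ ($s{\left(B,p \right)} = - 6 \left(6 - 3 p\right) = -36 + 18 p$)
$\left(s{\left(w{\left(n{\left(0 \right)} \right)},1 \frac{1}{-5} h{\left(4 \right)} \right)} + 26\right)^{2} = \left(\left(-36 + 18 \cdot 1 \frac{1}{-5} \cdot 6\right) + 26\right)^{2} = \left(\left(-36 + 18 \cdot 1 \left(- \frac{1}{5}\right) 6\right) + 26\right)^{2} = \left(\left(-36 + 18 \left(\left(- \frac{1}{5}\right) 6\right)\right) + 26\right)^{2} = \left(\left(-36 + 18 \left(- \frac{6}{5}\right)\right) + 26\right)^{2} = \left(\left(-36 - \frac{108}{5}\right) + 26\right)^{2} = \left(- \frac{288}{5} + 26\right)^{2} = \left(- \frac{158}{5}\right)^{2} = \frac{24964}{25}$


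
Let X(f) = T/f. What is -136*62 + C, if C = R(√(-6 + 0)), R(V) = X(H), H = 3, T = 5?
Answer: -25291/3 ≈ -8430.3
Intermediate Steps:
X(f) = 5/f
R(V) = 5/3
C = 5/3 ≈ 1.6667
-136*62 + C = -136*62 + 5/3 = -8432 + 5/3 = -25291/3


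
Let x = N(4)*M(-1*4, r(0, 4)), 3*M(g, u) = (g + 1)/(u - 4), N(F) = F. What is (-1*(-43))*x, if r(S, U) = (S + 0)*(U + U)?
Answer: 43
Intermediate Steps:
r(S, U) = 2*S*U (r(S, U) = S*(2*U) = 2*S*U)
M(g, u) = (1 + g)/(3*(-4 + u)) (M(g, u) = ((g + 1)/(u - 4))/3 = ((1 + g)/(-4 + u))/3 = (1 + g)/(3*(-4 + u)))
x = 1 (x = 4*((1 - 1*4)/(3*(-4 + 2*0*4))) = 4*((1 - 4)/(3*(-4 + 0))) = 4*((1/3)*(-3)/(-4)) = 4*((1/3)*(-1/4)*(-3)) = 4*(1/4) = 1)
(-1*(-43))*x = -1*(-43)*1 = 43*1 = 43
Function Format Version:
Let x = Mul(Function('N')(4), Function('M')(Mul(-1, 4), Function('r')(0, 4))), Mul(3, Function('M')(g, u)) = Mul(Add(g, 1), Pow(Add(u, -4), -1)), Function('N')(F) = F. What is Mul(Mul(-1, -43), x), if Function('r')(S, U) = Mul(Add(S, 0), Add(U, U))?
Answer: 43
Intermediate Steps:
Function('r')(S, U) = Mul(2, S, U) (Function('r')(S, U) = Mul(S, Mul(2, U)) = Mul(2, S, U))
Function('M')(g, u) = Mul(Rational(1, 3), Pow(Add(-4, u), -1), Add(1, g)) (Function('M')(g, u) = Mul(Rational(1, 3), Mul(Add(g, 1), Pow(Add(u, -4), -1))) = Mul(Rational(1, 3), Mul(Add(1, g), Pow(Add(-4, u), -1))) = Mul(Rational(1, 3), Mul(Pow(Add(-4, u), -1), Add(1, g))) = Mul(Rational(1, 3), Pow(Add(-4, u), -1), Add(1, g)))
x = 1 (x = Mul(4, Mul(Rational(1, 3), Pow(Add(-4, Mul(2, 0, 4)), -1), Add(1, Mul(-1, 4)))) = Mul(4, Mul(Rational(1, 3), Pow(Add(-4, 0), -1), Add(1, -4))) = Mul(4, Mul(Rational(1, 3), Pow(-4, -1), -3)) = Mul(4, Mul(Rational(1, 3), Rational(-1, 4), -3)) = Mul(4, Rational(1, 4)) = 1)
Mul(Mul(-1, -43), x) = Mul(Mul(-1, -43), 1) = Mul(43, 1) = 43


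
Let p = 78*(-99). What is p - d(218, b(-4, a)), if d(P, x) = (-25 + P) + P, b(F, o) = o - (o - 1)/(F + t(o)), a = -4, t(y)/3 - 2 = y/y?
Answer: -8133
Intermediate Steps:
t(y) = 9 (t(y) = 6 + 3*(y/y) = 6 + 3*1 = 6 + 3 = 9)
b(F, o) = o - (-1 + o)/(9 + F) (b(F, o) = o - (o - 1)/(F + 9) = o - (-1 + o)/(9 + F))
d(P, x) = -25 + 2*P
p = -7722
p - d(218, b(-4, a)) = -7722 - (-25 + 2*218) = -7722 - (-25 + 436) = -7722 - 1*411 = -7722 - 411 = -8133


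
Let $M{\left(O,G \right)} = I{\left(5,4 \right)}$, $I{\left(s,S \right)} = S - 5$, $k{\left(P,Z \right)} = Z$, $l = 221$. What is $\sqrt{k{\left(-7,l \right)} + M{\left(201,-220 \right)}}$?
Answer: $2 \sqrt{55} \approx 14.832$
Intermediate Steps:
$I{\left(s,S \right)} = -5 + S$
$M{\left(O,G \right)} = -1$ ($M{\left(O,G \right)} = -5 + 4 = -1$)
$\sqrt{k{\left(-7,l \right)} + M{\left(201,-220 \right)}} = \sqrt{221 - 1} = \sqrt{220} = 2 \sqrt{55}$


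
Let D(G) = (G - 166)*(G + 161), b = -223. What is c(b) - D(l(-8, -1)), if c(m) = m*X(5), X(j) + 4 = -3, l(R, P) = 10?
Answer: 28237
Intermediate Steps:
X(j) = -7 (X(j) = -4 - 3 = -7)
D(G) = (-166 + G)*(161 + G)
c(m) = -7*m (c(m) = m*(-7) = -7*m)
c(b) - D(l(-8, -1)) = -7*(-223) - (-26726 + 10² - 5*10) = 1561 - (-26726 + 100 - 50) = 1561 - 1*(-26676) = 1561 + 26676 = 28237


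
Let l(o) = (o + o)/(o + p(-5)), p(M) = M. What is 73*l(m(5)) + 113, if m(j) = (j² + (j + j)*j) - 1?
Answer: 18601/69 ≈ 269.58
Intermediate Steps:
m(j) = -1 + 3*j² (m(j) = (j² + (2*j)*j) - 1 = (j² + 2*j²) - 1 = 3*j² - 1 = -1 + 3*j²)
l(o) = 2*o/(-5 + o) (l(o) = (o + o)/(o - 5) = (2*o)/(-5 + o) = 2*o/(-5 + o))
73*l(m(5)) + 113 = 73*(2*(-1 + 3*5²)/(-5 + (-1 + 3*5²))) + 113 = 73*(2*(-1 + 3*25)/(-5 + (-1 + 3*25))) + 113 = 73*(2*(-1 + 75)/(-5 + (-1 + 75))) + 113 = 73*(2*74/(-5 + 74)) + 113 = 73*(2*74/69) + 113 = 73*(2*74*(1/69)) + 113 = 73*(148/69) + 113 = 10804/69 + 113 = 18601/69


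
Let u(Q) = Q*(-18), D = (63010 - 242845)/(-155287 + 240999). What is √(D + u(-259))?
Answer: √2139636739713/21428 ≈ 68.263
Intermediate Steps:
D = -179835/85712 ≈ -2.0981
u(Q) = -18*Q
√(D + u(-259)) = √(-179835/85712 - 18*(-259)) = √(-179835/85712 + 4662) = √(399409509/85712) = √2139636739713/21428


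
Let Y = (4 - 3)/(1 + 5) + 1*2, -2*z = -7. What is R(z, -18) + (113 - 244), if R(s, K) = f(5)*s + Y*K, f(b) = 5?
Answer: -305/2 ≈ -152.50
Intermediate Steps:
z = 7/2 (z = -½*(-7) = 7/2 ≈ 3.5000)
Y = 13/6 (Y = 1/6 + 2 = 1*(⅙) + 2 = ⅙ + 2 = 13/6 ≈ 2.1667)
R(s, K) = 5*s + 13*K/6
R(z, -18) + (113 - 244) = (5*(7/2) + (13/6)*(-18)) + (113 - 244) = (35/2 - 39) - 131 = -43/2 - 131 = -305/2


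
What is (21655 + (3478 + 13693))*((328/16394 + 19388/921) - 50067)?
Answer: -4889728163294658/2516479 ≈ -1.9431e+9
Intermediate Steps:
(21655 + (3478 + 13693))*((328/16394 + 19388/921) - 50067) = (21655 + 17171)*((328*(1/16394) + 19388*(1/921)) - 50067) = 38826*((164/8197 + 19388/921) - 50067) = 38826*(159074480/7549437 - 50067) = 38826*(-377818587799/7549437) = -4889728163294658/2516479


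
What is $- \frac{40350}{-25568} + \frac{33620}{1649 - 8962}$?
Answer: $- \frac{282258305}{93489392} \approx -3.0191$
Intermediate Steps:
$- \frac{40350}{-25568} + \frac{33620}{1649 - 8962} = \left(-40350\right) \left(- \frac{1}{25568}\right) + \frac{33620}{1649 - 8962} = \frac{20175}{12784} + \frac{33620}{-7313} = \frac{20175}{12784} + 33620 \left(- \frac{1}{7313}\right) = \frac{20175}{12784} - \frac{33620}{7313} = - \frac{282258305}{93489392}$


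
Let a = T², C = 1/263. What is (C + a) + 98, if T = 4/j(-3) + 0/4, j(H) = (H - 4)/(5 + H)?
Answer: 1279807/12887 ≈ 99.310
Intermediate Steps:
C = 1/263 ≈ 0.0038023
j(H) = (-4 + H)/(5 + H)
T = -8/7 (T = 4/(((-4 - 3)/(5 - 3))) + 0/4 = 4/((-7/2)) + 0*(¼) = 4/(((½)*(-7))) + 0 = 4/(-7/2) + 0 = 4*(-2/7) + 0 = -8/7 + 0 = -8/7 ≈ -1.1429)
a = 64/49 (a = (-8/7)² = 64/49 ≈ 1.3061)
(C + a) + 98 = (1/263 + 64/49) + 98 = 16881/12887 + 98 = 1279807/12887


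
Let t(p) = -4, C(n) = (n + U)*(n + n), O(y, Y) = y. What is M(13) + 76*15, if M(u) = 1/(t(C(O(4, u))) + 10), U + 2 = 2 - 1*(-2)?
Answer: 6841/6 ≈ 1140.2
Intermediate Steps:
U = 2 (U = -2 + (2 - 1*(-2)) = -2 + (2 + 2) = -2 + 4 = 2)
C(n) = 2*n*(2 + n) (C(n) = (n + 2)*(n + n) = (2 + n)*(2*n) = 2*n*(2 + n))
M(u) = ⅙ (M(u) = 1/(-4 + 10) = 1/6 = ⅙)
M(13) + 76*15 = ⅙ + 76*15 = ⅙ + 1140 = 6841/6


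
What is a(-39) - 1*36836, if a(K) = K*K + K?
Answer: -35354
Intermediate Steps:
a(K) = K + K² (a(K) = K² + K = K + K²)
a(-39) - 1*36836 = -39*(1 - 39) - 1*36836 = -39*(-38) - 36836 = 1482 - 36836 = -35354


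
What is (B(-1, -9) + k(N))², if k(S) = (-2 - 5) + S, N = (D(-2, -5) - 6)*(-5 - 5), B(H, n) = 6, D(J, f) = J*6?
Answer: 32041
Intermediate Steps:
D(J, f) = 6*J
N = 180 (N = (6*(-2) - 6)*(-5 - 5) = (-12 - 6)*(-10) = -18*(-10) = 180)
k(S) = -7 + S
(B(-1, -9) + k(N))² = (6 + (-7 + 180))² = (6 + 173)² = 179² = 32041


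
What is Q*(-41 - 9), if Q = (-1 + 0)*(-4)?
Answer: -200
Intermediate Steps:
Q = 4 (Q = -1*(-4) = 4)
Q*(-41 - 9) = 4*(-41 - 9) = 4*(-50) = -200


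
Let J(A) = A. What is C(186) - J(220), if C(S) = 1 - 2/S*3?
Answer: -6790/31 ≈ -219.03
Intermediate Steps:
C(S) = 1 - 6/S
C(186) - J(220) = (-6 + 186)/186 - 1*220 = (1/186)*180 - 220 = 30/31 - 220 = -6790/31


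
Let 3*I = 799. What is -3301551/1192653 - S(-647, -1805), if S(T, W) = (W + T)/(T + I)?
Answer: -63351145/6878837 ≈ -9.2096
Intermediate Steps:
I = 799/3 (I = (1/3)*799 = 799/3 ≈ 266.33)
S(T, W) = (T + W)/(799/3 + T) (S(T, W) = (W + T)/(T + 799/3) = (T + W)/(799/3 + T))
-3301551/1192653 - S(-647, -1805) = -3301551/1192653 - 3*(-647 - 1805)/(799 + 3*(-647)) = -3301551*1/1192653 - 3*(-2452)/(799 - 1941) = -33349/12047 - 3*(-2452)/(-1142) = -33349/12047 - 3*(-1)*(-2452)/1142 = -33349/12047 - 1*3678/571 = -33349/12047 - 3678/571 = -63351145/6878837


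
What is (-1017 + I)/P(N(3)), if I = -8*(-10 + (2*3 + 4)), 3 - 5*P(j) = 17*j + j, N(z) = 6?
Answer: 339/7 ≈ 48.429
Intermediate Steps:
P(j) = 3/5 - 18*j/5 (P(j) = 3/5 - (17*j + j)/5 = 3/5 - 18*j/5)
I = 0 (I = -8*(-10 + (6 + 4)) = -8*(-10 + 10) = -8*0 = 0)
(-1017 + I)/P(N(3)) = (-1017 + 0)/(3/5 - 18/5*6) = -1017/(3/5 - 108/5) = -1017/(-21) = -1017*(-1/21) = 339/7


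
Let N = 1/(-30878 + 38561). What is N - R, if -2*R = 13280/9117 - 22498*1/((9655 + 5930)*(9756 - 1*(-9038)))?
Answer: 1660493352185699/2279640204226710 ≈ 0.72840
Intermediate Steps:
R = -648261085489/890136745110 (R = -(13280/9117 - 22498*1/((9655 + 5930)*(9756 - 1*(-9038))))/2 = -(13280*(1/9117) - 22498*1/(15585*(9756 + 9038)))/2 = -(13280/9117 - 22498/(15585*18794))/2 = -(13280/9117 - 22498/292904490)/2 = -(13280/9117 - 22498*1/292904490)/2 = -(13280/9117 - 11249/146452245)/2 = -½*648261085489/445068372555 = -648261085489/890136745110 ≈ -0.72827)
N = 1/7683 ≈ 0.00013016
N - R = 1/7683 - 1*(-648261085489/890136745110) = 1/7683 + 648261085489/890136745110 = 1660493352185699/2279640204226710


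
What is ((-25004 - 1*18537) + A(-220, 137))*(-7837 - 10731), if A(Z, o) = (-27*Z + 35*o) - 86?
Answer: 610738656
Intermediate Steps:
A(Z, o) = -86 - 27*Z + 35*o
((-25004 - 1*18537) + A(-220, 137))*(-7837 - 10731) = ((-25004 - 1*18537) + (-86 - 27*(-220) + 35*137))*(-7837 - 10731) = ((-25004 - 18537) + (-86 + 5940 + 4795))*(-18568) = (-43541 + 10649)*(-18568) = -32892*(-18568) = 610738656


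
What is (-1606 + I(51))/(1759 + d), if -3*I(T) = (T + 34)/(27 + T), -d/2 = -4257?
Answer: -375889/2403882 ≈ -0.15637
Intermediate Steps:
d = 8514 (d = -2*(-4257) = 8514)
I(T) = -(34 + T)/(3*(27 + T)) (I(T) = -(T + 34)/(3*(27 + T)) = -(34 + T)/(3*(27 + T)))
(-1606 + I(51))/(1759 + d) = (-1606 + (-34 - 1*51)/(3*(27 + 51)))/(1759 + 8514) = (-1606 + (1/3)*(-34 - 51)/78)/10273 = (-1606 + (1/3)*(1/78)*(-85))*(1/10273) = (-1606 - 85/234)*(1/10273) = -375889/234*1/10273 = -375889/2403882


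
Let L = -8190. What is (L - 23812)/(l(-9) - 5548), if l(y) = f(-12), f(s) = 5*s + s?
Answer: 16001/2810 ≈ 5.6943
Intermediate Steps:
f(s) = 6*s
l(y) = -72 (l(y) = 6*(-12) = -72)
(L - 23812)/(l(-9) - 5548) = (-8190 - 23812)/(-72 - 5548) = -32002/(-5620) = -32002*(-1/5620) = 16001/2810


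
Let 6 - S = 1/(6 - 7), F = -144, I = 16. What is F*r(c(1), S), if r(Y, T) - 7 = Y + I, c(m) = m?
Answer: -3456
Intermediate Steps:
S = 7 (S = 6 - 1/(6 - 7) = 6 - 1/(-1) = 6 - 1*(-1) = 6 + 1 = 7)
r(Y, T) = 23 + Y (r(Y, T) = 7 + (Y + 16) = 7 + (16 + Y) = 23 + Y)
F*r(c(1), S) = -144*(23 + 1) = -144*24 = -3456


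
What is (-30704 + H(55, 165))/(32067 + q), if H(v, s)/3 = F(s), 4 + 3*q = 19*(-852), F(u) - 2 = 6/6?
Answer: -92085/80009 ≈ -1.1509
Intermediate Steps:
F(u) = 3 (F(u) = 2 + 6/6 = 2 + 6*(1/6) = 2 + 1 = 3)
q = -16192/3 (q = -4/3 + (19*(-852))/3 = -4/3 + (1/3)*(-16188) = -4/3 - 5396 = -16192/3 ≈ -5397.3)
H(v, s) = 9 (H(v, s) = 3*3 = 9)
(-30704 + H(55, 165))/(32067 + q) = (-30704 + 9)/(32067 - 16192/3) = -30695/80009/3 = -30695*3/80009 = -92085/80009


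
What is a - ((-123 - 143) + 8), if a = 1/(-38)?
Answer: 9803/38 ≈ 257.97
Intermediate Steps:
a = -1/38 ≈ -0.026316
a - ((-123 - 143) + 8) = -1/38 - ((-123 - 143) + 8) = -1/38 - (-266 + 8) = -1/38 - 1*(-258) = -1/38 + 258 = 9803/38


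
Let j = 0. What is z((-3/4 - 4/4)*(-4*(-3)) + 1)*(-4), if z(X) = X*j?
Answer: 0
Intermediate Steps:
z(X) = 0 (z(X) = X*0 = 0)
z((-3/4 - 4/4)*(-4*(-3)) + 1)*(-4) = 0*(-4) = 0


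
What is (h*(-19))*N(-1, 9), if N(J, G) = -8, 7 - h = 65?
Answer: -8816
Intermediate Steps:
h = -58 (h = 7 - 1*65 = 7 - 65 = -58)
(h*(-19))*N(-1, 9) = -58*(-19)*(-8) = 1102*(-8) = -8816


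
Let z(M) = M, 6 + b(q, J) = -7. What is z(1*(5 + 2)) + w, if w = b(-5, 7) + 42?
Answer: 36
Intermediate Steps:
b(q, J) = -13 (b(q, J) = -6 - 7 = -13)
w = 29 (w = -13 + 42 = 29)
z(1*(5 + 2)) + w = 1*(5 + 2) + 29 = 1*7 + 29 = 7 + 29 = 36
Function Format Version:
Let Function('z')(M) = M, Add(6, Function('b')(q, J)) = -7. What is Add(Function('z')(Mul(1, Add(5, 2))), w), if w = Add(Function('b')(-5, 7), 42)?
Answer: 36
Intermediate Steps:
Function('b')(q, J) = -13 (Function('b')(q, J) = Add(-6, -7) = -13)
w = 29 (w = Add(-13, 42) = 29)
Add(Function('z')(Mul(1, Add(5, 2))), w) = Add(Mul(1, Add(5, 2)), 29) = Add(Mul(1, 7), 29) = Add(7, 29) = 36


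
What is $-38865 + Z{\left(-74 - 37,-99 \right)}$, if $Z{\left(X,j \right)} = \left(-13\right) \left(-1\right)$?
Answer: $-38852$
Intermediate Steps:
$Z{\left(X,j \right)} = 13$
$-38865 + Z{\left(-74 - 37,-99 \right)} = -38865 + 13 = -38852$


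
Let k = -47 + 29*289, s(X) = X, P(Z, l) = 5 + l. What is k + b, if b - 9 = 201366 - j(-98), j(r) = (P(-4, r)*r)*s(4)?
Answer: 173253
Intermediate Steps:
j(r) = 4*r*(5 + r) (j(r) = ((5 + r)*r)*4 = (r*(5 + r))*4 = 4*r*(5 + r))
k = 8334 (k = -47 + 8381 = 8334)
b = 164919 (b = 9 + (201366 - 4*(-98)*(5 - 98)) = 9 + (201366 - 4*(-98)*(-93)) = 9 + (201366 - 1*36456) = 9 + (201366 - 36456) = 9 + 164910 = 164919)
k + b = 8334 + 164919 = 173253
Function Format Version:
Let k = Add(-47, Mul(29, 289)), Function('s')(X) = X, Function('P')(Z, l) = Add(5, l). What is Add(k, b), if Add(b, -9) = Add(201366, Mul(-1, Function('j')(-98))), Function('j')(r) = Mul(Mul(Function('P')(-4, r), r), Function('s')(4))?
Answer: 173253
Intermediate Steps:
Function('j')(r) = Mul(4, r, Add(5, r)) (Function('j')(r) = Mul(Mul(Add(5, r), r), 4) = Mul(Mul(r, Add(5, r)), 4) = Mul(4, r, Add(5, r)))
k = 8334 (k = Add(-47, 8381) = 8334)
b = 164919 (b = Add(9, Add(201366, Mul(-1, Mul(4, -98, Add(5, -98))))) = Add(9, Add(201366, Mul(-1, Mul(4, -98, -93)))) = Add(9, Add(201366, Mul(-1, 36456))) = Add(9, Add(201366, -36456)) = Add(9, 164910) = 164919)
Add(k, b) = Add(8334, 164919) = 173253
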